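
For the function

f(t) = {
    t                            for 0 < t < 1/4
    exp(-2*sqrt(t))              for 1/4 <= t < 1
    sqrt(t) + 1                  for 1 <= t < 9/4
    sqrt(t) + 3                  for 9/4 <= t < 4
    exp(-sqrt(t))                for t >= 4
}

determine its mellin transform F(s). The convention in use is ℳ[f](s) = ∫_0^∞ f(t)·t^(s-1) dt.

undo the power substitution: t**2 on [0, 1/2); exp(-2*t) on [1/2, 1); t + 1 on [1, 3/2); …
decompose at 1/4, 1, 9/4, 4; ℳ[f](s) sums the 5 pieces' integrals
segment [0, 1/4) carries t; integrate it
on [1/4, 1) integrate f = exp(-2*sqrt(t)) against the kernel
between 1 and 9/4 the integrand is (sqrt(t) + 1)·t^(s-1)
∫ (sqrt(t) + 3)·t^(s-1) over [9/4, 4)
for t in [4, ∞): the term is ∫ exp(-sqrt(t))·t^(s-1)

(40*2**(4*s)*s*(s + 1) + 12*2**(4*s)*(s + 1) + 8*2**(2*s)*s*(s + 1)*(2*s + 1)*uppergamma(2*s, 2) - 16*2**(2*s)*s*(s + 1) - 4*2**(2*s)*(s + 1) - 16*9**s*s*(s + 1) - 8*9**s*(s + 1) + 8*s*(s + 1)*(2*s + 1)*uppergamma(2*s, 1) - 8*s*(s + 1)*(2*s + 1)*uppergamma(2*s, 2) + s*(2*s + 1))/(4*2**(2*s)*s*(s + 1)*(2*s + 1))
  Re(s) > -1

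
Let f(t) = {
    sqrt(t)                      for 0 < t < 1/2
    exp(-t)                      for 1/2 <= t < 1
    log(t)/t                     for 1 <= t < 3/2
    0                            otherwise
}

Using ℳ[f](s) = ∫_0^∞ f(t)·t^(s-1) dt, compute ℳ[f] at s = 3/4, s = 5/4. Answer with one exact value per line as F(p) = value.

F(3/4) = -16*2**(1/4)*3**(3/4)/3 + log(2**(4*2**(1/4)*3**(3/4)/3)/3**(4*2**(1/4)*3**(3/4)/3)) - uppergamma(3/4, 1) + 2**(3/4)/5 + uppergamma(3/4, 1/2) + 16
F(5/4) = -8*2**(3/4)*3**(1/4) - uppergamma(5/4, 1) + 2**(1/4)/7 + uppergamma(5/4, 1/2) + log(3**(2*2**(3/4)*3**(1/4))/2**(2*2**(3/4)*3**(1/4))) + 16

breakpoints 1/2, 1: one integral from each of the 3 segments
between 0 and 1/2 the integrand is sqrt(t)·t^(s-1)
for t in [1/2, 1): the term is ∫ exp(-t)·t^(s-1)
piece [1, 3/2): integrate log(t)/t against the kernel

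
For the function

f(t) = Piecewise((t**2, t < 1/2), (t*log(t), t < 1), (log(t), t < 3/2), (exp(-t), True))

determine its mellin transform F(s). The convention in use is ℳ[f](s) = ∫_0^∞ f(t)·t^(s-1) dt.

(4*2**s*s**2*(s + 2)*(s**2 + 2*s + 1)*uppergamma(s, 3/2) - 4*2**s*s**2*(s + 2) + 4*2**s*(s + 2)*(s**2 + 2*s + 1) + 3**s*s*(s + 2)*(-4*log(2) + 4*log(3))*(s**2 + 2*s + 1) - 4*3**s*(s + 2)*(s**2 + 2*s + 1) + s**3*(s + 2)*log(4) + s**2*(s + 2)*log(4) + 2*s**2*(s + 2) + s**2*(s**2 + 2*s + 1))/(4*2**s*s**2*(s + 2)*(s**2 + 2*s + 1))
  Re(s) > -2

along the cuts 1/2, 1, 3/2, ℳ[f](s) splits into 4 integrals
segment 0 to 1/2 holds t**2; add its integral
segment [1/2, 1) carries t*log(t); integrate it
the [1, 3/2) slice contributes ∫ log(t)·t^(s-1) dt
∫ over [3/2, ∞) of exp(-t)·t^(s-1) joins the sum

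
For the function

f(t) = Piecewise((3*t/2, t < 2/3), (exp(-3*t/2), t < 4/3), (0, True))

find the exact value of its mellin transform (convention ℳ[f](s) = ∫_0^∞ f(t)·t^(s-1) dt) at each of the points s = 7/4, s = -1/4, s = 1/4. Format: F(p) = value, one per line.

back out the common scale on t: t on [0, 1); exp(-t) on [1, 2)
integrate the 2 segments split at 2/3, then add the results
between 0 and 2/3 the integrand is 3*t/2·t^(s-1)
piece [2/3, 4/3): integrate exp(-3*t/2) against the kernel

F(7/4) = 2*24**(1/4)*(-11*uppergamma(7/4, 2) + 4 + 11*uppergamma(7/4, 1))/99
F(-1/4) = 24**(1/4)*(-3*uppergamma(-1/4, 2) + 3*uppergamma(-1/4, 1) + 4)/6
F(1/4) = 54**(1/4)*(-5*uppergamma(1/4, 2) + 5*uppergamma(1/4, 1) + 4)/15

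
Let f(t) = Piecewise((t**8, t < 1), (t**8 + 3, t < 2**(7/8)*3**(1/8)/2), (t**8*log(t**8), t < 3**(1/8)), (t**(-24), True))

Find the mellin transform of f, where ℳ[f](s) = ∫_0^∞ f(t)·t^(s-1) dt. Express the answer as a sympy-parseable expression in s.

remove the power substitution first: t**4 on [0, 1); t**4 + 3 on [1, 2**(3/4)*3**(1/4)/2); t**4*log(t**4) on [2**(3/4)*3**(1/4)/2, 3**(1/4)); …
the power substitution comes off first: t**2 on [0, 1); t**2 + 3 on [1, sqrt(6)/2); t**2*log(t**2) on [sqrt(6)/2, sqrt(3)); …
invert the power substitution to get t on [0, 1); t + 3 on [1, 3/2); t*log(t) on [3/2, 3); …
linearity at 1, 2**(7/8)*3**(1/8)/2, 3**(1/8) turns ℳ[f](s) into 4 summed integrals
on [0, 1) integrate f = t**8 against the kernel
for t in [1, 2**(7/8)*3**(1/8)/2): the term is ∫ (t**8 + 3)·t^(s-1)
piece [2**(7/8)*3**(1/8)/2, 3**(1/8)): integrate t**8*log(t**8) against the kernel
the [3**(1/8), ∞) slice contributes ∫ t**(-24)·t^(s-1) dt

(-81*2**(s/8)*s*(s/8 - 3)*(s**2/64 + s/4 + 1)/4 - 162*2**(s/8)*(s/8 - 3)*(s**2/64 + s/4 + 1) - 81*3**(s/8)*s**2*(s/8 - 3)*(s/8 + 1)*log(3)/64 + 81*3**(s/8)*s**2*(s/8 - 3)*(s/8 + 1)*log(2)/64 - 81*3**(s/8)*s*(s/8 - 3)*(s/8 + 1)*log(3)/8 + 81*3**(s/8)*s*(s/8 - 3)*(s/8 + 1)*log(2)/8 + 81*3**(s/8)*s*(s/8 - 3)*(s/8 + 1)/8 + 243*3**(s/8)*s*(s/8 - 3)*(s**2/64 + s/4 + 1)/8 + 162*3**(s/8)*(s/8 - 3)*(s**2/64 + s/4 + 1) + 81*6**(s/8)*s**2*(s/8 - 3)*(s/8 + 1)*log(3)/32 - 81*6**(s/8)*s*(s/8 - 3)*(s/8 + 1)/4 + 81*6**(s/8)*s*(s/8 - 3)*(s/8 + 1)*log(3)/4 - 6**(s/8)*s*(s/8 + 1)*(s**2/64 + s/4 + 1)/4)/(54*2**(s/8)*s*(s/8 - 3)*(s/8 + 1)*(s**2/64 + s/4 + 1))
  -8 < Re(s) < 24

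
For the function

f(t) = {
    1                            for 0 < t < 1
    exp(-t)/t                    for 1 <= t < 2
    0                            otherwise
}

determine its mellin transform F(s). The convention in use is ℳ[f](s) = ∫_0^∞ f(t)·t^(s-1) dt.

uppergamma(s - 1, 1) - uppergamma(s - 1, 2) + 1/s
  Re(s) > 0

the shared t-power comes off first: t on [0, 1); exp(-t) on [1, 2)
summing 2 kernel integrals split by 1 yields ℳ[f](s)
∫ 1·t^(s-1) over [0, 1)
[1, 2) adds the kernel integral of exp(-t)/t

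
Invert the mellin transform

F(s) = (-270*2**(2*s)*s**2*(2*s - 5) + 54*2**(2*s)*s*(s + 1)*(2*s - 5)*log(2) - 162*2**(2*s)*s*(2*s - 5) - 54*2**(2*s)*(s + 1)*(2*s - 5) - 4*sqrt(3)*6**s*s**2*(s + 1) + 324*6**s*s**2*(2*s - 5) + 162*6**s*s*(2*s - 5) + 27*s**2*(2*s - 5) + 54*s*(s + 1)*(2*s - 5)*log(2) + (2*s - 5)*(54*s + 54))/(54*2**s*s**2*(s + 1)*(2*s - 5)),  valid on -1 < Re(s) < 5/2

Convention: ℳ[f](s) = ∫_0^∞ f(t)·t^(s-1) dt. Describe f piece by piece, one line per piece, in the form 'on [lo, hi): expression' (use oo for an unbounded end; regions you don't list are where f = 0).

slice at 1/2, 2, 3, transform all 4 pieces, and sum them
[0, 1/2) adds the kernel integral of t
between 1/2 and 2 the integrand is log(t)·t^(s-1)
[2, 3) adds the kernel integral of (t + 3)
between 3 and ∞ the integrand is t**(-5/2)·t^(s-1)

on [0, 1/2): t
on [1/2, 2): log(t)
on [2, 3): t + 3
on [3, oo): t**(-5/2)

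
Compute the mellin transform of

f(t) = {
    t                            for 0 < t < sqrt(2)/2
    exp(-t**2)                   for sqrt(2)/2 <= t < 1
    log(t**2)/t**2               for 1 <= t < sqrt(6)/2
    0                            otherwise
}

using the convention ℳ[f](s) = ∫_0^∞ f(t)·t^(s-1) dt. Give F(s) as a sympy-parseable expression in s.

remove the power substitution first: sqrt(t) on [0, 1/2); exp(-t) on [1/2, 1); log(t)/t on [1, 3/2)
breakpoints sqrt(2)/2, 1: one integral from each of the 3 segments
∫ t·t^(s-1) over [0, sqrt(2)/2)
piece [sqrt(2)/2, 1): integrate exp(-t**2) against the kernel
over [1, sqrt(6)/2), the kernel integral of log(t**2)/t**2 enters the sum

(sqrt(2)/2)**s*(3*2**(s/2)*(s + 1)*(s**2 - 4*s + 4)*uppergamma(s/2, 1/2) - 3*2**(s/2)*(s + 1)*(s**2 - 4*s + 4)*uppergamma(s/2, 1) + 12*2**(s/2)*(s + 1) + 3**(s/2)*s*(s + 1)*(-4*log(2) + 4*log(3)) - 8*3**(s/2)*(s + 1) + 3**(s/2)*(s + 1)*(-8*log(3) + 8*log(2)) + 3*sqrt(2)*(s**2 - 4*s + 4))/(6*(s + 1)*(s**2 - 4*s + 4))
  Re(s) > -1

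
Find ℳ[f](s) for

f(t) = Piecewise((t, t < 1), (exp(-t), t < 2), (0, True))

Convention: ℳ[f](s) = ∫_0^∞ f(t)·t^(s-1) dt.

((s + 1)*uppergamma(s, 1) - (s + 1)*uppergamma(s, 2) + 1)/(s + 1)
  Re(s) > -1

along the cuts 1, ℳ[f](s) splits into 2 integrals
the [0, 1) slice contributes ∫ t·t^(s-1) dt
[1, 2) adds the kernel integral of exp(-t)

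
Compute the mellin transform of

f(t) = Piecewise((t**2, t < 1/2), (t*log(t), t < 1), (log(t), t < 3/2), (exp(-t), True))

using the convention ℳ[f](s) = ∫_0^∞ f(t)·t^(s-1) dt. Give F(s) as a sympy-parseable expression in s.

(4*2**s*s**2*(s + 2)*(s**2 + 2*s + 1)*uppergamma(s, 3/2) - 4*2**s*s**2*(s + 2) + 4*2**s*(s + 2)*(s**2 + 2*s + 1) + 3**s*s*(s + 2)*(-4*log(2) + 4*log(3))*(s**2 + 2*s + 1) - 4*3**s*(s + 2)*(s**2 + 2*s + 1) + s**3*(s + 2)*log(4) + s**2*(s + 2)*log(4) + 2*s**2*(s + 2) + s**2*(s**2 + 2*s + 1))/(4*2**s*s**2*(s + 2)*(s**2 + 2*s + 1))
  Re(s) > -2

f breaks at 1/2, 1, 3/2 into 4 integrals to sum
on [0, 1/2): add ∫ t**2·t^(s-1) dt
∫ over [1/2, 1) of t*log(t)·t^(s-1) joins the sum
for t in [1, 3/2): the term is ∫ log(t)·t^(s-1)
over [3/2, ∞), the kernel integral of exp(-t) enters the sum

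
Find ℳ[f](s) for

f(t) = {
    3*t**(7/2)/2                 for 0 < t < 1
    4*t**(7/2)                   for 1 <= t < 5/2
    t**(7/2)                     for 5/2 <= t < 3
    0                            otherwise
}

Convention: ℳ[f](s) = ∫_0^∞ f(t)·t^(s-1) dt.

breakpoints 1, 5/2: one integral from each of the 3 segments
segment 0 to 1 holds 3*t**(7/2)/2; add its integral
between 1 and 5/2 the integrand is 4*t**(7/2)·t^(s-1)
segment 5/2 to 3 holds t**(7/2); add its integral

(2*3**(s + 7/2) + 6*(5/2)**(s + 7/2) - 5)/(2*s + 7)
  Re(s) > -7/2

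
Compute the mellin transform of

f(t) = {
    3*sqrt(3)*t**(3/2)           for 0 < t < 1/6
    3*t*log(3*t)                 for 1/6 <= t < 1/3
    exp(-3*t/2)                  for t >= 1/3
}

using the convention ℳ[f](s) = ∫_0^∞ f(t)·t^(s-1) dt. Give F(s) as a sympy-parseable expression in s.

peel off the common scale on t: 3*sqrt(6)*t**(3/2)/4 on [0, 1/3); 3*t*log(3*t/2)/2 on [1/3, 2/3); exp(-3*t/4) on [2/3, ∞)
back out the common scale on t: t**(3/2) on [0, 1/2); t*log(t) on [1/2, 1); exp(-t/2) on [1, ∞)
summing 3 kernel integrals split by 1/6, 1/3 yields ℳ[f](s)
the [0, 1/6) slice contributes ∫ 3*sqrt(3)*t**(3/2)·t^(s-1) dt
∫ over [1/6, 1/3) of 3*t*log(3*t)·t^(s-1) joins the sum
piece [1/3, ∞): integrate exp(-3*t/2) against the kernel

(2*2**(2*s)*(2*s + 3)*(s**2 + 2*s + 1)*uppergamma(s, 1/2) - 2*2**s*(2*s + 3) + s*(2*s + 3)*log(2) + 2*s + (2*s + 3)*log(2) + sqrt(2)*(s**2 + 2*s + 1) + 3)/(2*6**s*(2*s + 3)*(s**2 + 2*s + 1))
  Re(s) > -3/2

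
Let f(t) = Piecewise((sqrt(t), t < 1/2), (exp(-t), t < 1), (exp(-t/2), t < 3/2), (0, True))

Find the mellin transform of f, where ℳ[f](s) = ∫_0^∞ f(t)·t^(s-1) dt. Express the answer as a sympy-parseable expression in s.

(2**s*(2*s + 1)*uppergamma(s, 1/2) - 2**s*(2*s + 1)*uppergamma(s, 1) + 4**s*(2*s + 1)*uppergamma(s, 1/2) - 4**s*(2*s + 1)*uppergamma(s, 3/4) + sqrt(2))/(2**s*(2*s + 1))
  Re(s) > -1/2

decompose at 1/2, 1; ℳ[f](s) sums the 3 pieces' integrals
segment [0, 1/2) carries sqrt(t); integrate it
∫ exp(-t)·t^(s-1) over [1/2, 1)
for t in [1, 3/2): the term is ∫ exp(-t/2)·t^(s-1)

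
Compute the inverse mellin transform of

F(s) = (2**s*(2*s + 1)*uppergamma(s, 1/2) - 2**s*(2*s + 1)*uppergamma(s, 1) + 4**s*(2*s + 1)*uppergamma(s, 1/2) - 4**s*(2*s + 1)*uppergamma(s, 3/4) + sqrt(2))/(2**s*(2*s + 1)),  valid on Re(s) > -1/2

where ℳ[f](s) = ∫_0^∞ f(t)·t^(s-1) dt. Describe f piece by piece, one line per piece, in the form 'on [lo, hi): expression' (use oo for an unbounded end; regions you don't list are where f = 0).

integrate the 3 segments split at 1/2, 1, then add the results
on [0, 1/2): add ∫ sqrt(t)·t^(s-1) dt
segment 1/2 to 1 holds exp(-t); add its integral
on [1, 3/2): add ∫ exp(-t/2)·t^(s-1) dt

on [0, 1/2): sqrt(t)
on [1/2, 1): exp(-t)
on [1, 3/2): exp(-t/2)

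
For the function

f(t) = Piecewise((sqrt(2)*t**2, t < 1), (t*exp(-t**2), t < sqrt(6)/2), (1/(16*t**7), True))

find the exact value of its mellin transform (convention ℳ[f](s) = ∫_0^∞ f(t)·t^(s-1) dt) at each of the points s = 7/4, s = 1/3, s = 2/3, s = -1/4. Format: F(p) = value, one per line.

undo the shared t-power: sqrt(2)*t on [0, 1); exp(-t**2) on [1, sqrt(6)/2); 1/(16*t**8) on [sqrt(6)/2, ∞)
invert the power substitution to get sqrt(2)*sqrt(t) on [0, 1); exp(-t) on [1, 3/2); 1/(16*t**4) on [3/2, ∞)
strip the common scale on t: sqrt(t) on [0, 2); exp(-t/2) on [2, 3); t**(-4) on [3, ∞)
the 3 pieces separated at 1, sqrt(6)/2 each add one integral
on [0, 1): add ∫ sqrt(2)*t**2·t^(s-1) dt
over [1, sqrt(6)/2), the kernel integral of t*exp(-t**2) enters the sum
over [sqrt(6)/2, ∞), the kernel integral of 1/(16*t**7) enters the sum

F(7/4) = -uppergamma(11/8, 3/2)/2 + 2**(5/8)*3**(3/8)/567 + uppergamma(11/8, 1)/2 + 4*sqrt(2)/15
F(1/3) = -uppergamma(2/3, 3/2)/2 + 2**(1/3)*3**(2/3)/1080 + uppergamma(2/3, 1)/2 + 3*sqrt(2)/7
F(2/3) = -uppergamma(5/6, 3/2)/2 + 2**(1/6)*3**(5/6)/1026 + uppergamma(5/6, 1)/2 + 3*sqrt(2)/8
F(-1/4) = -uppergamma(3/8, 3/2)/2 + 2*2**(5/8)*3**(3/8)/2349 + uppergamma(3/8, 1)/2 + 4*sqrt(2)/7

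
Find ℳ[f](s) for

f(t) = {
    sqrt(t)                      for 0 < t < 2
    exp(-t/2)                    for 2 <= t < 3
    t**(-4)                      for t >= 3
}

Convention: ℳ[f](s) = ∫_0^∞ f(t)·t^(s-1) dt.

(2**s*(s - 4)*(2*s + 1)*uppergamma(s, 1) - 2**s*(s - 4)*(2*s + 1)*uppergamma(s, 3/2) + 2*2**(s + 1/2)*(s - 4) - 3**s*(2*s + 1)/81)/((s - 4)*(2*s + 1))
  -1/2 < Re(s) < 4

along the cuts 2, 3, ℳ[f](s) splits into 3 integrals
[0, 2) adds the kernel integral of sqrt(t)
segment 2 to 3 holds exp(-t/2); add its integral
∫ over [3, ∞) of t**(-4)·t^(s-1) joins the sum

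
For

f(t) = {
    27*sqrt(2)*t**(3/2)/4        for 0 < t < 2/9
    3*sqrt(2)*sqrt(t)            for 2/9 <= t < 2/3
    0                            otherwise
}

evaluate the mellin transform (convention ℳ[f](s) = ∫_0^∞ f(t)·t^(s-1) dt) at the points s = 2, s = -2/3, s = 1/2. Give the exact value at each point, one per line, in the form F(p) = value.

strip the common scale on t: 3*sqrt(3)*t**(3/2) on [0, 1/3); 2*sqrt(3)*sqrt(t) on [1/3, 1)
strip the common scale on t: 2*sqrt(2)*t**(3/2) on [0, 1/2); 2*sqrt(2)*sqrt(t) on [1/2, 3/2)
reversing the common scale on t: t**(3/2) on [0, 1); 2*sqrt(t) on [1, 3)
breakpoints 2/9: one integral from each of the 2 segments
for t in [0, 2/9): the term is ∫ 27*sqrt(2)*t**(3/2)/4·t^(s-1)
piece [2/9, 2/3): integrate 3*sqrt(2)*sqrt(t) against the kernel

F(2) = -8/315 + 16*sqrt(3)/45
F(-2/3) = 6**(1/3)*(99/5 - 6*3**(5/6))
F(1/2) = 3*sqrt(2)/2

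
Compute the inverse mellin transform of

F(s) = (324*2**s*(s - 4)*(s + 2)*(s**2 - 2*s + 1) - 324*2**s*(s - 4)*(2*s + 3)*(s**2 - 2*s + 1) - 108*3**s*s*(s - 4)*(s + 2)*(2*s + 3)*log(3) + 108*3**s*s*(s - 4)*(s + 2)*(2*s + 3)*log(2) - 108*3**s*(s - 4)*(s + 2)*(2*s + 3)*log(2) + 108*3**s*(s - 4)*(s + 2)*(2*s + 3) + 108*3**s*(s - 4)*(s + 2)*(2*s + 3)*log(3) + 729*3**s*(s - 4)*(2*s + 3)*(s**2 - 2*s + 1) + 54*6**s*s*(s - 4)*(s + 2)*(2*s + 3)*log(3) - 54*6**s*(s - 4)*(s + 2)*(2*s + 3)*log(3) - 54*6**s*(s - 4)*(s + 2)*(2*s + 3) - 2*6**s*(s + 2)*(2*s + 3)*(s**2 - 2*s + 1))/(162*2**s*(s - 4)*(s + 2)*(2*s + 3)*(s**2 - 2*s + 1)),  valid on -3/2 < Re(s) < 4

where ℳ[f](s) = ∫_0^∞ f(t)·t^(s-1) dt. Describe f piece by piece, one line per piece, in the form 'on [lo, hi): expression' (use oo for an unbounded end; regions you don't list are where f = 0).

on [0, 1): t**(3/2)
on [1, 3/2): 2*t**2
on [3/2, 3): log(t)/t
on [3, oo): t**(-4)

integrate the 4 segments split at 1, 3/2, 3, then add the results
∫ t**(3/2)·t^(s-1) over [0, 1)
over [1, 3/2), the kernel integral of 2*t**2 enters the sum
[3/2, 3) adds the kernel integral of log(t)/t
on [3, ∞) integrate f = t**(-4) against the kernel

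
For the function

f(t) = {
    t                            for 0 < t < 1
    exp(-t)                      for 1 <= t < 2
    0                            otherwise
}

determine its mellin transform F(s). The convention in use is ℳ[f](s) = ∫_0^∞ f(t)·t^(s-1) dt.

summing 2 kernel integrals split by 1 yields ℳ[f](s)
on [0, 1): add ∫ t·t^(s-1) dt
the [1, 2) slice contributes ∫ exp(-t)·t^(s-1) dt

((s + 1)*uppergamma(s, 1) - (s + 1)*uppergamma(s, 2) + 1)/(s + 1)
  Re(s) > -1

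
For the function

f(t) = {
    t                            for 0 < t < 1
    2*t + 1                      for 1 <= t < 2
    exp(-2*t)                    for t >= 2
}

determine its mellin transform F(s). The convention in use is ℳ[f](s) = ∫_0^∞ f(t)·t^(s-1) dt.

summing 3 kernel integrals split by 1, 2 yields ℳ[f](s)
between 0 and 1 the integrand is t·t^(s-1)
segment [1, 2) carries (2*t + 1); integrate it
between 2 and ∞ the integrand is exp(-2*t)·t^(s-1)

(2**s*s*(s + 1)*uppergamma(s, 4) - 2*4**s*s - 4**s + 5*8**s*s + 8**s)/(4**s*s*(s + 1))
  Re(s) > -1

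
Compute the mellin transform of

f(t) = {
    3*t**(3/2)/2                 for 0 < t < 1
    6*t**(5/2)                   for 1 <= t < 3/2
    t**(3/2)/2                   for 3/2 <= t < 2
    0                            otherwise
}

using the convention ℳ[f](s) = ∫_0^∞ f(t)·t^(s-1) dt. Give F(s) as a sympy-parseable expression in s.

breakpoints 1, 3/2: one integral from each of the 3 segments
on [0, 1) integrate f = 3*t**(3/2)/2 against the kernel
∫ over [1, 3/2) of 6*t**(5/2)·t^(s-1) joins the sum
the [3/2, 2) slice contributes ∫ t**(3/2)/2·t^(s-1) dt

(2**(s + 3/2)*(2*s + 5) - (3/2)**(s + 3/2)*(2*s + 5) + 12*(3/2)**(s + 5/2)*(2*s + 3) - 18*s - 21)/((2*s + 3)*(2*s + 5))
  Re(s) > -3/2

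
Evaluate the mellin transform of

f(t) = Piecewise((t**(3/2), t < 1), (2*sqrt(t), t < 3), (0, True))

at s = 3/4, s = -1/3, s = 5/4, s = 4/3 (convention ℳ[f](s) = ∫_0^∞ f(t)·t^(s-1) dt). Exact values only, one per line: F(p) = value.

treat the 2 regions marked off by 1 separately and sum
piece [0, 1): integrate t**(3/2) against the kernel
[1, 3) adds the kernel integral of 2*sqrt(t)

F(3/4) = -52/45 + 24*3**(1/4)/5
F(-1/3) = -78/7 + 12*3**(1/6)
F(5/4) = -60/77 + 24*3**(3/4)/7
F(4/3) = -138/187 + 36*3**(5/6)/11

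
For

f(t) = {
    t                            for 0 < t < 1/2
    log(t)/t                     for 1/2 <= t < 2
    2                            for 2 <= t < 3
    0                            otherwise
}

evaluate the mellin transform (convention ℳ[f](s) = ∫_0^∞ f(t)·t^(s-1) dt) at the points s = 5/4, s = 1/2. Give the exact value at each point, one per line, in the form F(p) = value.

the shared t-power comes off first: t**2 on [0, 1/2); log(t) on [1/2, 2); 2*t on [2, 3)
along the cuts 1/2, 2, ℳ[f](s) splits into 3 integrals
over [0, 1/2), the kernel integral of t enters the sum
the [1/2, 2) slice contributes ∫ log(t)/t·t^(s-1) dt
segment 2 to 3 holds 2; add its integral

F(5/4) = 2**(3/4)*(-864*sqrt(2) + log(2**(180 + 180*sqrt(2))) + 216*6**(1/4) + 725)/90
F(1/2) = sqrt(2)*(-18*log(2) - 11 + 12*sqrt(6))/6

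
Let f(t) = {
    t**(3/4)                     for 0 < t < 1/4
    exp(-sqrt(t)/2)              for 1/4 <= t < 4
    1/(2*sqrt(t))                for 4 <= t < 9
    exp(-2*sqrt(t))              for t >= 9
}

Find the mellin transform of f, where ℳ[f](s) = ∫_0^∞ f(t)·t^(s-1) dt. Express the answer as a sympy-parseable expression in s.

undo the power substitution: t**(3/2) on [0, 1/2); exp(-t/2) on [1/2, 2); 1/(2*t) on [2, 3); …
the 4 pieces separated at 1/4, 4, 9 each add one integral
[0, 1/4) adds the kernel integral of t**(3/4)
segment [1/4, 4) carries exp(-sqrt(t)/2); integrate it
segment [4, 9) carries 1/(2*sqrt(t)); integrate it
segment [9, ∞) carries exp(-2*sqrt(t)); integrate it

(2*1296**s*(4*s + 3) + 12*576**s*(2*s - 1)*(4*s + 3)*uppergamma(2*s, 1/4) - 12*576**s*(2*s - 1)*(4*s + 3)*uppergamma(2*s, 1) - 3*576**s*(4*s + 3) + 12*6**(2*s)*(2*s - 1)*(4*s + 3)*uppergamma(2*s, 6) + 6*sqrt(2)*6**(2*s)*(2*s - 1))/(6*144**s*(2*s - 1)*(4*s + 3))
  Re(s) > -3/4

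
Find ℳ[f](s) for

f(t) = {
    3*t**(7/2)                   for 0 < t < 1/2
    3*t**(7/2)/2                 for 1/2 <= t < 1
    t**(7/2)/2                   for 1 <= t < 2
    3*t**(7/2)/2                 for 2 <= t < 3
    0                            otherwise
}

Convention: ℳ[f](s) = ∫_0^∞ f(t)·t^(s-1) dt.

f breaks at 1/2, 1, 2 into 4 integrals to sum
on [0, 1/2) integrate f = 3*t**(7/2) against the kernel
over [1/2, 1), the kernel integral of 3*t**(7/2)/2 enters the sum
for t in [1, 2): the term is ∫ t**(7/2)/2·t^(s-1)
[2, 3) adds the kernel integral of 3*t**(7/2)/2

(3*2**(-s - 7/2) - 2*2**(s + 7/2) + 3*3**(s + 7/2) + 2)/(2*s + 7)
  Re(s) > -7/2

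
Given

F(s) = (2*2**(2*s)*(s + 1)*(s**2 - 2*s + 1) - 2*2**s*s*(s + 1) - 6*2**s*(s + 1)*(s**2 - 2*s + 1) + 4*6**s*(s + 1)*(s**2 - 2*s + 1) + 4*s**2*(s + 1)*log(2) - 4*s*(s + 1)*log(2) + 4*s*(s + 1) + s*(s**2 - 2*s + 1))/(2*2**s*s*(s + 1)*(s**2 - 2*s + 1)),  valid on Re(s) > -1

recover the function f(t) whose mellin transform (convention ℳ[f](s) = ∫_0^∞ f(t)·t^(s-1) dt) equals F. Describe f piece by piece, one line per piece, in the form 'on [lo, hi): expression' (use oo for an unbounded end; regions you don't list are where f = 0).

f breaks at 1/2, 1, 2 into 4 integrals to sum
∫ over [0, 1/2) of t·t^(s-1) joins the sum
∫ over [1/2, 1) of log(t)/t·t^(s-1) joins the sum
on [1, 2): add ∫ 3·t^(s-1) dt
∫ 2·t^(s-1) over [2, 3)

on [0, 1/2): t
on [1/2, 1): log(t)/t
on [1, 2): 3
on [2, 3): 2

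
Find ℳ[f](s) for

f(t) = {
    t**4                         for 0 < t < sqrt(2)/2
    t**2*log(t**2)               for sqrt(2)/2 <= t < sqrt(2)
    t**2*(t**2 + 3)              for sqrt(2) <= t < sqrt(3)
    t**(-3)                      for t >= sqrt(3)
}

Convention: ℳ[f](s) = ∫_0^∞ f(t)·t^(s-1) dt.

(360*2**s*(3 - s)*(s + 2)**2 + 72*2**s*(s - 3)*(s + 2)*(s + 4)*log(2) - 432*2**s*(s - 3)*(s + 2) - 144*2**s*(s - 3)*(s + 4) + 648*6**(s/2)*(s - 3)*(s + 2)**2 + 648*6**(s/2)*(s - 3)*(s + 2) - 4*sqrt(3)*6**(s/2)*(s + 2)**2*(s + 4) + 9*(s - 3)*(s + 2)**2 + 18*(s - 3)*(s + 2)*(s + 4)*log(2) + 36*(s - 3)*(s + 4))/(36*2**(s/2)*(s - 3)*(s + 2)**2*(s + 4))
  -4 < Re(s) < 3

back out the power substitution: t**2 on [0, 1/2); t*log(t) on [1/2, 2); t*(t + 3) on [2, 3); …
back out the shared t-power: t on [0, 1/2); log(t) on [1/2, 2); t + 3 on [2, 3); …
f breaks at sqrt(2)/2, sqrt(2), sqrt(3) into 4 integrals to sum
on [0, sqrt(2)/2): add ∫ t**4·t^(s-1) dt
between sqrt(2)/2 and sqrt(2) the integrand is t**2*log(t**2)·t^(s-1)
for t in [sqrt(2), sqrt(3)): the term is ∫ t**2*(t**2 + 3)·t^(s-1)
for t in [sqrt(3), ∞): the term is ∫ t**(-3)·t^(s-1)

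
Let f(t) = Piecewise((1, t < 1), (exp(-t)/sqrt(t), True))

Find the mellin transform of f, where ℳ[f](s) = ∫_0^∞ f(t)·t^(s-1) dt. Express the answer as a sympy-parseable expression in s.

reversing the shared t-power: 1/sqrt(t) on [0, 1); exp(-t)/t on [1, ∞)
remove the shared t-power first: sqrt(t) on [0, 1); exp(-t) on [1, ∞)
treat the 2 regions marked off by 1 separately and sum
over [0, 1), the kernel integral of 1 enters the sum
∫ exp(-t)/sqrt(t)·t^(s-1) over [1, ∞)

uppergamma(s - 1/2, 1) + 1/s
  Re(s) > 0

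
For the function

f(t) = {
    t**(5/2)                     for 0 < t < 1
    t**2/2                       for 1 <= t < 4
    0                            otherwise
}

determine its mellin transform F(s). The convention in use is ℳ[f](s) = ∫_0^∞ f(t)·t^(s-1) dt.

strip the shared t-power: sqrt(t) on [0, 1); 1/2 on [1, 4)
back out the power substitution: t on [0, 1); 1/2 on [1, 2)
integrate the 2 segments split at 1, then add the results
segment 0 to 1 holds t**(5/2); add its integral
over [1, 4), the kernel integral of t**2/2 enters the sum

(2**(2*s + 4)*(2*s + 5) + 2*s + 3)/(2*(s + 2)*(2*s + 5))
  Re(s) > -5/2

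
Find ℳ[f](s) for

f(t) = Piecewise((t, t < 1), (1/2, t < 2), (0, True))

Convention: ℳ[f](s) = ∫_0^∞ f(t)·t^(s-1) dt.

the 2 pieces separated at 1 each add one integral
between 0 and 1 the integrand is t·t^(s-1)
for t in [1, 2): the term is ∫ 1/2·t^(s-1)

(2**s*(s + 1) + s - 1)/(2*s*(s + 1))
  Re(s) > -1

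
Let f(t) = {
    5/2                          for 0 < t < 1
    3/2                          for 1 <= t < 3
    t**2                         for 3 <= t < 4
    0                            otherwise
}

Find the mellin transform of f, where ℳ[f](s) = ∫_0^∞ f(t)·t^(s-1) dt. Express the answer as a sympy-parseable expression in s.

summing 3 kernel integrals split by 1, 3 yields ℳ[f](s)
[0, 1) adds the kernel integral of 5/2
for t in [1, 3): the term is ∫ 3/2·t^(s-1)
∫ t**2·t^(s-1) over [3, 4)

(32*2**(2*s)*s - 15*3**s*s + 6*3**s + 2*s + 4)/(2*s*(s + 2))
  Re(s) > 0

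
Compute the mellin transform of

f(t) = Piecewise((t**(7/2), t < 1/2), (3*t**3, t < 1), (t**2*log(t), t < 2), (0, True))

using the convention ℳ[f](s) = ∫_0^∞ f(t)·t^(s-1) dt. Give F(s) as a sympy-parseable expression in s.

undo the shared t-power: t**(5/2) on [0, 1/2); 3*t**2 on [1/2, 1); t*log(t) on [1, 2)
the shared t-power comes off first: t**(3/2) on [0, 1/2); 3*t on [1/2, 1); log(t) on [1, 2)
integrate the 3 segments split at 1/2, 1, then add the results
segment [0, 1/2) carries t**(7/2); integrate it
over [1/2, 1), the kernel integral of 3*t**3 enters the sum
segment [1, 2) carries t**2*log(t); integrate it

(-32*2**(2*s)*(s + 3)*(2*s + 7) + 24*2**s*(s + 2)**2*(2*s + 7) + 8*2**s*(s + 3)*(2*s + 7) + 32*4**s*(s + 2)*(s + 3)*(2*s + 7)*log(2) + sqrt(2)*(s + 2)**2*(s + 3) - 3*(s + 2)**2*(2*s + 7))/(8*2**s*(s + 2)**2*(s + 3)*(2*s + 7))
  Re(s) > -7/2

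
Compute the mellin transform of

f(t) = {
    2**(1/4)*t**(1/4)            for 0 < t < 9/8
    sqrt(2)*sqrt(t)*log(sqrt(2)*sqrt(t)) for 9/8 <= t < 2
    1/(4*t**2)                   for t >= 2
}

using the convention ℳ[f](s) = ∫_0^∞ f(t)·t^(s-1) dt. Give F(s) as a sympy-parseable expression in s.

peel off the common scale on t: t**(1/4) on [0, 9/4); sqrt(t)*log(sqrt(t)) on [9/4, 4); t**(-2) on [4, ∞)
invert the power substitution to get sqrt(t) on [0, 3/2); t*log(t) on [3/2, 2); t**(-4) on [2, ∞)
breakpoints 9/8, 2: one integral from each of the 3 segments
on [0, 9/8) integrate f = 2**(1/4)*t**(1/4) against the kernel
segment [9/8, 2) carries sqrt(2)*sqrt(t)*log(sqrt(2)*sqrt(t)); integrate it
on [2, ∞): add ∫ 1/(4*t**2)·t^(s-1) dt

(64*2**(4*s)*s*(2*s - 4)*(4*s + 1)*log(2) - 32*2**(4*s)*(2*s - 4)*(4*s + 1) + 32*2**(4*s)*(2*s - 4)*(4*s + 1)*log(2) - 2**(4*s)*(4*s + 1)*(4*s**2 + 4*s + 1) - 48*3**(2*s)*s*(2*s - 4)*(4*s + 1)*log(3) + 48*3**(2*s)*s*(2*s - 4)*(4*s + 1)*log(2) - 24*3**(2*s)*(2*s - 4)*(4*s + 1)*log(3) + 24*3**(2*s)*(2*s - 4)*(4*s + 1)*log(2) + 24*3**(2*s)*(2*s - 4)*(4*s + 1) + 16*3**(2*s)*sqrt(6)*(2*s - 4)*(4*s**2 + 4*s + 1))/(8*2**(3*s)*(2*s - 4)*(4*s + 1)*(4*s**2 + 4*s + 1))
  -1/4 < Re(s) < 2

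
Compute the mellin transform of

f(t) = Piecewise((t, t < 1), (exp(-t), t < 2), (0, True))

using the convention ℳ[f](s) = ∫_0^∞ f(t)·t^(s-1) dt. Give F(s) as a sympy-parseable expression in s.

treat the 2 regions marked off by 1 separately and sum
between 0 and 1 the integrand is t·t^(s-1)
for t in [1, 2): the term is ∫ exp(-t)·t^(s-1)

((s + 1)*uppergamma(s, 1) - (s + 1)*uppergamma(s, 2) + 1)/(s + 1)
  Re(s) > -1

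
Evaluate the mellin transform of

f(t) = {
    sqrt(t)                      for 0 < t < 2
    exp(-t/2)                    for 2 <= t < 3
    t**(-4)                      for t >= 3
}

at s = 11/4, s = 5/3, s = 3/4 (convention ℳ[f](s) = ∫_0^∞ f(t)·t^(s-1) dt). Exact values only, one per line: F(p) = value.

along the cuts 2, 3, ℳ[f](s) splits into 3 integrals
between 0 and 2 the integrand is sqrt(t)·t^(s-1)
on [2, 3): add ∫ exp(-t/2)·t^(s-1) dt
[3, ∞) adds the kernel integral of t**(-4)

F(11/4) = -4*2**(3/4)*uppergamma(11/4, 3/2) + 4*3**(3/4)/45 + 32*2**(1/4)/13 + 4*2**(3/4)*uppergamma(11/4, 1)
F(5/3) = -2*2**(2/3)*uppergamma(5/3, 3/2) + 3**(2/3)/63 + 2*2**(2/3)*uppergamma(5/3, 1) + 24*2**(1/6)/13
F(3/4) = -2**(3/4)*uppergamma(3/4, 3/2) + 4*3**(3/4)/1053 + 2**(3/4)*uppergamma(3/4, 1) + 8*2**(1/4)/5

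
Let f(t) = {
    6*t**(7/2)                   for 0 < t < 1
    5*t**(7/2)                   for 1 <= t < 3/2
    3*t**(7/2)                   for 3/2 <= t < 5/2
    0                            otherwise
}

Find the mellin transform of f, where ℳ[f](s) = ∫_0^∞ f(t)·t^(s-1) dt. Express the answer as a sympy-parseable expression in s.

2*(2*(3/2)**(s + 7/2) + 3*(5/2)**(s + 7/2) + 1)/(2*s + 7)
  Re(s) > -7/2

treat the 3 regions marked off by 1, 3/2 separately and sum
segment [0, 1) carries 6*t**(7/2); integrate it
[1, 3/2) adds the kernel integral of 5*t**(7/2)
on [3/2, 5/2): add ∫ 3*t**(7/2)·t^(s-1) dt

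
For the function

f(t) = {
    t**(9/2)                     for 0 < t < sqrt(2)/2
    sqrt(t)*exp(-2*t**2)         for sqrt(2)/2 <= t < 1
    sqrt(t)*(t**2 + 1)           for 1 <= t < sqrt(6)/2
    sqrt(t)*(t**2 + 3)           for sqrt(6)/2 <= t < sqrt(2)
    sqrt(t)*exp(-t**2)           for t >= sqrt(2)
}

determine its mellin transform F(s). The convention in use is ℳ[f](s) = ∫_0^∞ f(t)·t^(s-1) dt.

peel off the shared t-power: t**4 on [0, sqrt(2)/2); exp(-2*t**2) on [sqrt(2)/2, 1); t**2 + 1 on [1, sqrt(6)/2); …
reversing the power substitution: t**2 on [0, 1/2); exp(-2*t) on [1/2, 1); t + 1 on [1, 3/2); …
integrate the 5 segments split at sqrt(2)/2, 1, sqrt(6)/2, sqrt(2), then add the results
for t in [0, sqrt(2)/2): the term is ∫ t**(9/2)·t^(s-1)
on [sqrt(2)/2, 1): add ∫ sqrt(t)*exp(-2*t**2)·t^(s-1) dt
[1, sqrt(6)/2) adds the kernel integral of sqrt(t)*(t**2 + 1)
∫ over [sqrt(6)/2, sqrt(2)) of sqrt(t)*(t**2 + 3)·t^(s-1) joins the sum
between sqrt(2) and ∞ the integrand is sqrt(t)*exp(-t**2)·t^(s-1)

2**(-s/2 - 5/4)*(2**(s/2 + 1/4)*(2*s + 1)*(2*s + 5)*(2*s + 9)*uppergamma(s/2 + 1/4, 2) - 2**(s/2 + 13/4)*(2*s + 1)*(2*s + 9) + 2**(s/2 + 17/4)*(-2*s - 9) + 5*2**(s + 5/2)*(2*s + 1)*(2*s + 9) + 2**(s + 9/2)*(6*s + 27) + 3**(s/2 + 1/4)*(-64*s - 288) - 8*3**(s/2 + 1/4)*(2*s + 1)*(2*s + 9) + (2*s + 1)*(2*s + 5)*(2*s + 9)*uppergamma(s/2 + 1/4, 1) - (2*s + 1)*(2*s + 5)*(2*s + 9)*uppergamma(s/2 + 1/4, 2) + (2*s + 1)*(2*s + 5))/((2*s + 1)*(2*s + 5)*(2*s + 9))
  Re(s) > -9/2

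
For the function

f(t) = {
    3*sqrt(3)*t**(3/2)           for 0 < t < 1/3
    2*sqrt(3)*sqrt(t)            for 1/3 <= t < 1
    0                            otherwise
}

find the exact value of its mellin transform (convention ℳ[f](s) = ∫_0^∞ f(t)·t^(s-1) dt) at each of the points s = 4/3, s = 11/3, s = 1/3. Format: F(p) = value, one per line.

F(4/3) = -46*3**(2/3)/561 + 12*sqrt(3)/11
F(11/3) = -74*3**(1/3)/20925 + 12*sqrt(3)/25
F(1/3) = -34*3**(2/3)/55 + 12*sqrt(3)/5

remove the common scale on t first: t**(3/2) on [0, 1); 2*sqrt(t) on [1, 3)
linearity at 1/3 turns ℳ[f](s) into 2 summed integrals
piece [0, 1/3): integrate 3*sqrt(3)*t**(3/2) against the kernel
segment [1/3, 1) carries 2*sqrt(3)*sqrt(t); integrate it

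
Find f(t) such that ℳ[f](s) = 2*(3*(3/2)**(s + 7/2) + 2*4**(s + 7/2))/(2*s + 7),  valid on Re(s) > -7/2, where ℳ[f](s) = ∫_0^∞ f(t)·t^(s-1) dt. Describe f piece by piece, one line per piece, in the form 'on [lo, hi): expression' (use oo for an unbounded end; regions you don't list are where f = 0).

on [0, 3/2): 5*t**(7/2)
on [3/2, 4): 2*t**(7/2)

summing 2 kernel integrals split by 3/2 yields ℳ[f](s)
segment [0, 3/2) carries 5*t**(7/2); integrate it
on [3/2, 4) integrate f = 2*t**(7/2) against the kernel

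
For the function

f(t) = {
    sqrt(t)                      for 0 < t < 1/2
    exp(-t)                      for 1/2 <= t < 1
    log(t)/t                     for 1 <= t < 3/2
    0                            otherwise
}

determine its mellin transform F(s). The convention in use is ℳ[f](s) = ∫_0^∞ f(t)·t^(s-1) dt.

(3*2**s*(2*s + 1)*(s**2 - 2*s + 1)*uppergamma(s, 1/2) - 3*2**s*(2*s + 1)*(s**2 - 2*s + 1)*uppergamma(s, 1) + 3*2**s*(2*s + 1) + 3**s*s*(2*s + 1)*(-2*log(2) + 2*log(3)) - 2*3**s*(2*s + 1) + 3**s*(2*s + 1)*(-2*log(3) + 2*log(2)) + 3*sqrt(2)*(s**2 - 2*s + 1))/(3*2**s*(2*s + 1)*(s**2 - 2*s + 1))
  Re(s) > -1/2

along the cuts 1/2, 1, ℳ[f](s) splits into 3 integrals
∫ sqrt(t)·t^(s-1) over [0, 1/2)
segment [1/2, 1) carries exp(-t); integrate it
on [1, 3/2): add ∫ log(t)/t·t^(s-1) dt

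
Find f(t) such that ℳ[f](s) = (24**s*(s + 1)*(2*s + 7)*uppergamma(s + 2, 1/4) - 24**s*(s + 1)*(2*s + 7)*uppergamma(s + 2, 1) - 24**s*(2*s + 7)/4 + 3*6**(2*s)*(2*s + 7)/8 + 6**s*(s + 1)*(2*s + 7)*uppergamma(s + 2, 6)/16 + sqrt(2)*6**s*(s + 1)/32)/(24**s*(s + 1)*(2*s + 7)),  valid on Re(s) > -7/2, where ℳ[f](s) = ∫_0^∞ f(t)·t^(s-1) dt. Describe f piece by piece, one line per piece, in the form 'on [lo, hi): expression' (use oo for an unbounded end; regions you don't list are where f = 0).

remove the shared t-power first: 2*sqrt(2)*t**(3/2) on [0, 1/4); exp(-t) on [1/4, 1); 1/(4*t) on [1, 3/2); …
invert the common scale on t to get t**(3/2) on [0, 1/2); exp(-t/2) on [1/2, 2); 1/(2*t) on [2, 3); …
f breaks at 1/4, 1, 3/2 into 4 integrals to sum
on [0, 1/4) integrate f = 2*sqrt(2)*t**(7/2) against the kernel
segment 1/4 to 1 holds t**2*exp(-t); add its integral
for t in [1, 3/2): the term is ∫ t/4·t^(s-1)
segment 3/2 to ∞ holds t**2*exp(-4*t); add its integral

on [0, 1/4): 2*sqrt(2)*t**(7/2)
on [1/4, 1): t**2*exp(-t)
on [1, 3/2): t/4
on [3/2, oo): t**2*exp(-4*t)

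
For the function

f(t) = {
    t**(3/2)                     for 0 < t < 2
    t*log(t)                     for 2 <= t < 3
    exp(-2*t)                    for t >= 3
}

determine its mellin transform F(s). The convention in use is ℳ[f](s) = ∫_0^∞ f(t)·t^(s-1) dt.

breakpoints 2, 3: one integral from each of the 3 segments
over [0, 2), the kernel integral of t**(3/2) enters the sum
∫ over [2, 3) of t*log(t)·t^(s-1) joins the sum
on [3, ∞): add ∫ exp(-2*t)·t^(s-1) dt

(-12**s*s*(2*s + 3)*log(4) - 12**s*(2*s + 3)*log(4) + 12**s*(4*s + 6) + 12**s*sqrt(2)*(4*s**2 + 8*s + 4) + 3*18**s*s*(2*s + 3)*log(3) + 18**s*(-6*s - 9) + 3*18**s*(2*s + 3)*log(3) + 3**s*(2*s + 3)*(s**2 + 2*s + 1)*uppergamma(s, 6))/(6**s*(2*s + 3)*(s**2 + 2*s + 1))
  Re(s) > -3/2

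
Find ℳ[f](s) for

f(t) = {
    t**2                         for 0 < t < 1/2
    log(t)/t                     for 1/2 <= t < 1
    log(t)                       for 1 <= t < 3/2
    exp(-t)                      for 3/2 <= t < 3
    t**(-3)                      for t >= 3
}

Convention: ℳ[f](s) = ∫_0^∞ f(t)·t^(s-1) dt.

(108*2**s*s**2*(s - 3)*(s + 2)*(s**2 - 2*s + 1)*uppergamma(s, 3/2) - 108*2**s*s**2*(s - 3)*(s + 2)*(s**2 - 2*s + 1)*uppergamma(s, 3) - 108*2**s*s**2*(s - 3)*(s + 2) + 108*2**s*(s - 3)*(s + 2)*(s**2 - 2*s + 1) - 108*3**s*s*(s - 3)*(s + 2)*(s**2 - 2*s + 1)*log(2) + 108*3**s*s*(s - 3)*(s + 2)*(s**2 - 2*s + 1)*log(3) - 108*3**s*(s - 3)*(s + 2)*(s**2 - 2*s + 1) - 4*6**s*s**2*(s + 2)*(s**2 - 2*s + 1) + 216*s**3*(s - 3)*(s + 2)*log(2) - 216*s**2*(s - 3)*(s + 2)*log(2) + 216*s**2*(s - 3)*(s + 2) + 27*s**2*(s - 3)*(s**2 - 2*s + 1))/(108*2**s*s**2*(s - 3)*(s + 2)*(s**2 - 2*s + 1))
  -2 < Re(s) < 3

f breaks at 1/2, 1, 3/2, 3 into 5 integrals to sum
segment 0 to 1/2 holds t**2; add its integral
segment 1/2 to 1 holds log(t)/t; add its integral
for t in [1, 3/2): the term is ∫ log(t)·t^(s-1)
between 3/2 and 3 the integrand is exp(-t)·t^(s-1)
segment 3 to ∞ holds t**(-3); add its integral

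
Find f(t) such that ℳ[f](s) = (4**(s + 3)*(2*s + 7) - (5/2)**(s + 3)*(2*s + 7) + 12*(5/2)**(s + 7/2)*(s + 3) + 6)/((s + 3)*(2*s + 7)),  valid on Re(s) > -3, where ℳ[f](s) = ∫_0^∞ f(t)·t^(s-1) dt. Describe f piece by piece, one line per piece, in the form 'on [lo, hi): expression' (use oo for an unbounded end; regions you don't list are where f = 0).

on [0, 1): 6*t**3
on [1, 5/2): 6*t**(7/2)
on [5/2, 4): t**3

decompose at 1, 5/2; ℳ[f](s) sums the 3 pieces' integrals
segment [0, 1) carries 6*t**3; integrate it
∫ 6*t**(7/2)·t^(s-1) over [1, 5/2)
∫ t**3·t^(s-1) over [5/2, 4)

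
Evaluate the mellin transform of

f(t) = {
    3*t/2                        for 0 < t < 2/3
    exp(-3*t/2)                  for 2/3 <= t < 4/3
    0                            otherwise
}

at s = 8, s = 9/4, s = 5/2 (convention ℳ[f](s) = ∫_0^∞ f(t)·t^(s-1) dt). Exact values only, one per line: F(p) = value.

undo the common scale on t: 3*t on [0, 1/3); exp(-3*t) on [1/3, 2/3)
invert the common scale on t to get t on [0, 1); exp(-t) on [1, 2)
decompose at 2/3; ℳ[f](s) sums the 2 pieces' integrals
segment 0 to 2/3 holds 3*t/2; add its integral
[2/3, 4/3) adds the kernel integral of exp(-3*t/2)

F(8) = 256*(-334800 + exp(2) + 123300*E)*exp(-2)/59049
F(9/4) = 4*54**(1/4)*(-13*uppergamma(9/4, 2) + 4 + 13*uppergamma(9/4, 1))/351
F(5/2) = sqrt(6)*(-98*sqrt(2) + (-21*sqrt(pi)*erfc(sqrt(2)) + 21*sqrt(pi)*erfc(1) + 8)*exp(2) + 70*E)*exp(-2)/189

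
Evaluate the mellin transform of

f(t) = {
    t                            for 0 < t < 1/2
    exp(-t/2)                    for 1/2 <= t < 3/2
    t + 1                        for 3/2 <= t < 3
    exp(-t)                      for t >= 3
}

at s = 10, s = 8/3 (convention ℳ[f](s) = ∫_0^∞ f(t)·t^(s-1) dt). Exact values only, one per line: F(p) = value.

F(10) = -201383466759*exp(-3/4)/256 + 2477577947/112640 + 7280604*exp(-3) + 122145247909*exp(-1/4)/256
F(8/3) = 2**(1/3)*(-2816*2**(1/3)*uppergamma(8/3, 3/4) - 621*3**(2/3) + 12 + 352*2**(2/3)*uppergamma(8/3, 3) + 2816*2**(1/3)*uppergamma(8/3, 1/4) + 3780*6**(2/3))/704

f breaks at 1/2, 3/2, 3 into 4 integrals to sum
between 0 and 1/2 the integrand is t·t^(s-1)
on [1/2, 3/2): add ∫ exp(-t/2)·t^(s-1) dt
piece [3/2, 3): integrate (t + 1) against the kernel
segment [3, ∞) carries exp(-t); integrate it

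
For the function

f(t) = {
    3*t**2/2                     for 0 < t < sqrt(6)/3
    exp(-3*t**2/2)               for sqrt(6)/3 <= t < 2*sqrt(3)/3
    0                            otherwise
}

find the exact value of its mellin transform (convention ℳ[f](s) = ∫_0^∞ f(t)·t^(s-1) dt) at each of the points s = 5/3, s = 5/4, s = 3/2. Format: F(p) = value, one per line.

remove the power substitution first: 3*t/2 on [0, 2/3); exp(-3*t/2) on [2/3, 4/3)
peel off the common scale on t: 3*t on [0, 1/3); exp(-3*t) on [1/3, 2/3)
peel off the common scale on t: t on [0, 1); exp(-t) on [1, 2)
along the cuts sqrt(6)/3, ℳ[f](s) splits into 2 integrals
on [0, sqrt(6)/3) integrate f = 3*t**2/2 against the kernel
∫ exp(-3*t**2/2)·t^(s-1) over [sqrt(6)/3, 2*sqrt(3)/3)

F(5/3) = 96**(1/6)*(-11*uppergamma(5/6, 2) + 11*uppergamma(5/6, 1) + 6)/66
F(5/4) = 864**(1/8)*(-13*uppergamma(5/8, 2) + 13*uppergamma(5/8, 1) + 8)/78
F(3/2) = 24**(1/4)*(-7*uppergamma(3/4, 2) + 7*uppergamma(3/4, 1) + 4)/42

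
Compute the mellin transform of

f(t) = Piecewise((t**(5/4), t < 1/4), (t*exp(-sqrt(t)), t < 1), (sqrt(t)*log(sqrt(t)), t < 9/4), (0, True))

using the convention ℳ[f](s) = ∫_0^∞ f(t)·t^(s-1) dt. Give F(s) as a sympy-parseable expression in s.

reversing the power substitution: t**(5/2) on [0, 1/2); t**2*exp(-t) on [1/2, 1); t*log(t) on [1, 3/2)
back out the shared t-power: sqrt(t) on [0, 1/2); exp(-t) on [1/2, 1); log(t)/t on [1, 3/2)
decompose at 1/4, 1; ℳ[f](s) sums the 3 pieces' integrals
on [0, 1/4) integrate f = t**(5/4) against the kernel
over [1/4, 1), the kernel integral of t*exp(-sqrt(t)) enters the sum
over [1, 9/4), the kernel integral of sqrt(t)*log(sqrt(t)) enters the sum

(4*2**(2*s)*(4*s + 5)*(4*s - 4*(s + 1)**2 + 3)*uppergamma(2*s + 2, 1/2) - 4*2**(2*s)*(4*s + 5)*(4*s - 4*(s + 1)**2 + 3)*uppergamma(2*s + 2, 1) - 4*2**(2*s)*(4*s + 5) + 6*3**(2*s)*(4*s + 5) + 9**s*(s + 1)*(4*s + 5)*(-12*log(3) + 12*log(2)) + 9**s*(4*s + 5)*(-6*log(2) + 6*log(3)) + sqrt(2)*(4*s - 4*(s + 1)**2 + 3))/(2*2**(2*s)*(4*s + 5)*(4*s - 4*(s + 1)**2 + 3))
  Re(s) > -5/4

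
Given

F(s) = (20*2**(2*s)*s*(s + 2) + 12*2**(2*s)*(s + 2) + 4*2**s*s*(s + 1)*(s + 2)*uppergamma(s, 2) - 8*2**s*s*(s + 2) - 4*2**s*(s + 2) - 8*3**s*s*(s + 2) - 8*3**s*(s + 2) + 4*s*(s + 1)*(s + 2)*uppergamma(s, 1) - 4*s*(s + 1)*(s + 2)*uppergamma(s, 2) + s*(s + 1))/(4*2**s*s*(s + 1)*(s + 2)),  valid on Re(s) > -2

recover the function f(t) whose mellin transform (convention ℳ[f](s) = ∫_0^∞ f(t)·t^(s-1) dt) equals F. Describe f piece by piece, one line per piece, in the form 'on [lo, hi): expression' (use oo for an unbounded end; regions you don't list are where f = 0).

on [0, 1/2): t**2
on [1/2, 1): exp(-2*t)
on [1, 3/2): t + 1
on [3/2, 2): t + 3
on [2, oo): exp(-t)

split f at 1/2, 1, 3/2, 2: ℳ[f](s) collects 5 kernel integrals
segment [0, 1/2) carries t**2; integrate it
piece [1/2, 1): integrate exp(-2*t) against the kernel
over [1, 3/2), the kernel integral of (t + 1) enters the sum
the [3/2, 2) slice contributes ∫ (t + 3)·t^(s-1) dt
over [2, ∞), the kernel integral of exp(-t) enters the sum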